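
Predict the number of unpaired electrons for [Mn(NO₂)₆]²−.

Each nitro (N-bound nitrite) is −1; balancing the −2 overall charge requires Mn(IV).
Group 7 minus oxidation state 4 gives a d³ configuration.
In an octahedral field the d³ configuration is t₂g³e_g⁰ (only one arrangement possible), giving 3 unpaired electrons.

3 unpaired electrons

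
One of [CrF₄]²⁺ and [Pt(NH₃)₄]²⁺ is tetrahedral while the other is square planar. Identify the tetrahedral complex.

For [CrF₄]²⁺: Summing ligand charges against the +2 overall charge gives an oxidation state of +6 for chromium. Cr sits in group 6, so the d-electron count is 6 − 6 = 0. A d⁰ ion has no crystal-field stabilisation preference between square planar and tetrahedral, so four ligands adopt the sterically favoured tetrahedral geometry. → tetrahedral.
For [Pt(NH₃)₄]²⁺: Summing ligand charges against the +2 overall charge gives an oxidation state of +2 for platinum. Group 10 minus oxidation state 2 gives a d⁸ configuration. A 5d d⁸ ion has a large crystal-field splitting; square planar leaves the high-energy d_{x²−y²} orbital empty and maximises CFSE. → square planar.

[CrF₄]²⁺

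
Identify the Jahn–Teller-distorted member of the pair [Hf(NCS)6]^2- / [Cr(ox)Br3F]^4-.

[Hf(NCS)6]^2-: Each isothiocyanate is −1; balancing the −2 overall charge requires Hf(IV). Hafnium is a group-4 element; Hf(IV) is therefore d⁰. The d⁰ configuration leaves the e_g set evenly filled (or empty) — no strong Jahn–Teller driving force.
[Cr(ox)Br3F]^4-: Each oxalate is −2; each bromide is −1; each fluoride is −1; balancing the −4 overall charge requires Cr(II). Group 6 minus oxidation state 2 gives a d⁴ configuration. Bromide, fluoride, and oxalate are weak-field ligands for a first-row metal, so the complex is high-spin. The t₂g³e_g¹ (high-spin) configuration has an unevenly filled e_g set; the Jahn–Teller theorem predicts a tetragonal distortion (typically axial elongation) to lift the degeneracy.

[Cr(ox)Br3F]^4-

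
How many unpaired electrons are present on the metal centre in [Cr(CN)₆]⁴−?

Summing ligand charges against the −4 overall charge gives an oxidation state of +2 for chromium.
Cr sits in group 6, so the d-electron count is 6 − 2 = 4.
The spin state decides the count: Cyanide is a strong-field ligand (high in the spectrochemical series) for a first-row metal, so the complex is low-spin.
An octahedral low-spin d⁴ ion is t₂g⁴e_g⁰, giving 2 unpaired electrons.

2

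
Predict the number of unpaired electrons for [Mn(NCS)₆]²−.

3

Each isothiocyanate is −1; balancing the −2 overall charge requires Mn(IV).
Group 7 minus oxidation state 4 gives a d³ configuration.
In an octahedral field the d³ configuration is t₂g³e_g⁰ (only one arrangement possible), giving 3 unpaired electrons.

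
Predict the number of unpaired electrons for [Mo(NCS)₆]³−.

Each isothiocyanate is −1; balancing the −3 overall charge requires Mo(III).
Group 6 minus oxidation state 3 gives a d³ configuration.
In an octahedral field the d³ configuration is t₂g³e_g⁰ (only one arrangement possible), giving 3 unpaired electrons.

3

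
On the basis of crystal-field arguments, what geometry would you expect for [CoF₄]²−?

tetrahedral

Summing ligand charges against the −2 overall charge gives an oxidation state of +2 for cobalt.
Co sits in group 9, so the d-electron count is 9 − 2 = 7.
With 4 monodentate ligands the coordination number is 4.
Fluoride is a weak-field ligand.
For a high-spin 3d d⁷ ion with weak-field ligands the small Δₜ gives little square-planar CFSE advantage, so four ligands adopt the sterically favoured tetrahedral geometry.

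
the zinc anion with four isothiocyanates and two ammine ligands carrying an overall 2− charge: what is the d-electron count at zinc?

d10

Ligand charges: each isothiocyanate is −1; ammonia is neutral. With an overall charge of −2 the zinc centre must be in the +2 oxidation state.
Zn sits in group 12, so the d-electron count is 12 − 2 = 10.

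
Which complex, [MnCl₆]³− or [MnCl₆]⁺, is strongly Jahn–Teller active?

[MnCl₆]³−: Ligand charges: each chloride is −1. With an overall charge of −3 the manganese centre must be in the +3 oxidation state. Group 7 minus oxidation state 3 gives a d⁴ configuration. Chloride is a weak-field ligand for a first-row metal, so the complex is high-spin. The t₂g³e_g¹ (high-spin) configuration has an unevenly filled e_g set; the Jahn–Teller theorem predicts a tetragonal distortion (typically axial elongation) to lift the degeneracy.
[MnCl₆]⁺: Ligand charges: each chloride is −1. With an overall charge of +1 the manganese centre must be in the +7 oxidation state. Manganese is a group-7 element; Mn(VII) is therefore d⁰. The d⁰ configuration leaves the e_g set evenly filled (or empty) — no strong Jahn–Teller driving force.

[MnCl₆]³−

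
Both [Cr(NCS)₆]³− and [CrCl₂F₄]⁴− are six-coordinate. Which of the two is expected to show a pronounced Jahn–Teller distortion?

[CrCl₂F₄]⁴−

[Cr(NCS)₆]³−: Each isothiocyanate is −1; balancing the −3 overall charge requires Cr(III). Cr sits in group 6, so the d-electron count is 6 − 3 = 3. The d³ configuration leaves the e_g set evenly filled (or empty) — no strong Jahn–Teller driving force.
[CrCl₂F₄]⁴−: Ligand charges: each chloride is −1; each fluoride is −1. With an overall charge of −4 the chromium centre must be in the +2 oxidation state. Chromium is a group-6 element; Cr(II) is therefore d⁴. Chloride and fluoride are weak-field ligands for a first-row metal, so the complex is high-spin. The t₂g³e_g¹ (high-spin) configuration has an unevenly filled e_g set; the Jahn–Teller theorem predicts a tetragonal distortion (typically axial elongation) to lift the degeneracy.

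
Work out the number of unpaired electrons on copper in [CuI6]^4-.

Summing ligand charges against the −4 overall charge gives an oxidation state of +2 for copper.
Cu sits in group 11, so the d-electron count is 11 − 2 = 9.
In an octahedral field the d⁹ configuration is t₂g⁶e_g³ (only one arrangement possible), giving 1 unpaired electron.

1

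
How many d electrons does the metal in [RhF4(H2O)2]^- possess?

Summing ligand charges against the −1 overall charge gives an oxidation state of +3 for rhodium.
Rh sits in group 9, so the d-electron count is 9 − 3 = 6.

d6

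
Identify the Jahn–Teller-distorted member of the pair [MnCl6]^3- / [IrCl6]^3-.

[MnCl6]^3-: Summing ligand charges against the −3 overall charge gives an oxidation state of +3 for manganese. Mn sits in group 7, so the d-electron count is 7 − 3 = 4. Chloride is a weak-field ligand for a first-row metal, so the complex is high-spin. The t₂g³e_g¹ (high-spin) configuration has an unevenly filled e_g set; the Jahn–Teller theorem predicts a tetragonal distortion (typically axial elongation) to lift the degeneracy.
[IrCl6]^3-: Summing ligand charges against the −3 overall charge gives an oxidation state of +3 for iridium. Iridium is a group-9 element; Ir(III) is therefore d⁶. A 5d ion has a large Δₒ and is invariably low-spin. The d⁶ configuration leaves the e_g set evenly filled (or empty) — no strong Jahn–Teller driving force.

[MnCl6]^3-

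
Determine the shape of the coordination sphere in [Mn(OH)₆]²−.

Each hydroxide is −1; balancing the −2 overall charge requires Mn(IV).
Manganese is a group-7 element; Mn(IV) is therefore d³.
With 6 monodentate ligands the coordination number is 6.
Six donors around a single metal centre give an octahedral coordination sphere.

octahedral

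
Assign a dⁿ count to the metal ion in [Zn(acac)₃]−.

d10

Ligand charges: each acetylacetonate is −1. With an overall charge of −1 the zinc centre must be in the +2 oxidation state.
Group 12 minus oxidation state 2 gives a d¹⁰ configuration.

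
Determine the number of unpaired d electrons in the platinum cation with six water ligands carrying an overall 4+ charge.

0 unpaired electrons

Water is neutral; balancing the +4 overall charge requires Pt(IV).
Pt sits in group 10, so the d-electron count is 10 − 4 = 6.
The spin state decides the count: a 5d ion has a large Δₒ and is invariably low-spin.
An octahedral low-spin d⁶ ion is t₂g⁶e_g⁰, giving 0 unpaired electrons.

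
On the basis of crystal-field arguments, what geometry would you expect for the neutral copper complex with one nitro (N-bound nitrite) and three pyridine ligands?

tetrahedral

Each nitro (N-bound nitrite) is −1; pyridine is neutral; balancing the 0 overall charge requires Cu(I).
Copper is a group-11 element; Cu(I) is therefore d¹⁰.
With 4 monodentate ligands the coordination number is 4.
A d¹⁰ ion has no crystal-field stabilisation preference between square planar and tetrahedral, so four ligands adopt the sterically favoured tetrahedral geometry.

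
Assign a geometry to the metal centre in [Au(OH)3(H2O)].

square planar

Ligand charges: each hydroxide is −1; water is neutral. With an overall charge of 0 the gold centre must be in the +3 oxidation state.
Group 11 minus oxidation state 3 gives a d⁸ configuration.
Coordination number: 4.
A 5d d⁸ ion has a large crystal-field splitting; square planar leaves the high-energy d_{x²−y²} orbital empty and maximises CFSE.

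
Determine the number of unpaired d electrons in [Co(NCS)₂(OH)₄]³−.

Summing ligand charges against the −3 overall charge gives an oxidation state of +3 for cobalt.
Co sits in group 9, so the d-electron count is 9 − 3 = 6.
The spin state decides the count: Co(III) has an exceptionally large octahedral splitting and is low-spin with essentially every ligand except fluoride.
An octahedral low-spin d⁶ ion is t₂g⁶e_g⁰, giving 0 unpaired electrons.

0 unpaired electrons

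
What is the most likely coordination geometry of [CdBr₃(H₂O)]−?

tetrahedral

Ligand charges: each bromide is −1; water is neutral. With an overall charge of −1 the cadmium centre must be in the +2 oxidation state.
Cadmium is a group-12 element; Cd(II) is therefore d¹⁰.
With 4 monodentate ligands the coordination number is 4.
A d¹⁰ ion has no crystal-field stabilisation preference between square planar and tetrahedral, so four ligands adopt the sterically favoured tetrahedral geometry.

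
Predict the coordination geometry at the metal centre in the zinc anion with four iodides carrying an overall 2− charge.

Each iodide is −1; balancing the −2 overall charge requires Zn(II).
Group 12 minus oxidation state 2 gives a d¹⁰ configuration.
Coordination number: 4.
A d¹⁰ ion has no crystal-field stabilisation preference between square planar and tetrahedral, so four ligands adopt the sterically favoured tetrahedral geometry.

tetrahedral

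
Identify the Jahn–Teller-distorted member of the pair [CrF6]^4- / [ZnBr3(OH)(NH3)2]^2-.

[CrF6]^4-: Ligand charges: each fluoride is −1. With an overall charge of −4 the chromium centre must be in the +2 oxidation state. Chromium is a group-6 element; Cr(II) is therefore d⁴. Fluoride is a weak-field ligand for a first-row metal, so the complex is high-spin. The t₂g³e_g¹ (high-spin) configuration has an unevenly filled e_g set; the Jahn–Teller theorem predicts a tetragonal distortion (typically axial elongation) to lift the degeneracy.
[ZnBr3(OH)(NH3)2]^2-: Summing ligand charges against the −2 overall charge gives an oxidation state of +2 for zinc. Zinc is a group-12 element; Zn(II) is therefore d¹⁰. The d¹⁰ configuration leaves the e_g set evenly filled (or empty) — no strong Jahn–Teller driving force.

[CrF6]^4-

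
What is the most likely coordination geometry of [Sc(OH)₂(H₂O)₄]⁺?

octahedral

Each hydroxide is −1; water is neutral; balancing the +1 overall charge requires Sc(III).
Sc sits in group 3, so the d-electron count is 3 − 3 = 0.
Coordination number: 6.
Six donors around a single metal centre give an octahedral coordination sphere.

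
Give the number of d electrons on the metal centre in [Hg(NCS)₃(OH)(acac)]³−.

d10

Each isothiocyanate is −1; each hydroxide is −1; each acetylacetonate is −1; balancing the −3 overall charge requires Hg(II).
Hg sits in group 12, so the d-electron count is 12 − 2 = 10.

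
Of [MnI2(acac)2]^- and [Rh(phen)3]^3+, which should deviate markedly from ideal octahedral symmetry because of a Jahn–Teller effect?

[MnI2(acac)2]^-: Ligand charges: each iodide is −1; each acetylacetonate is −1. With an overall charge of −1 the manganese centre must be in the +3 oxidation state. Mn sits in group 7, so the d-electron count is 7 − 3 = 4. Acetylacetonate and iodide are weak-field ligands for a first-row metal, so the complex is high-spin. The t₂g³e_g¹ (high-spin) configuration has an unevenly filled e_g set; the Jahn–Teller theorem predicts a tetragonal distortion (typically axial elongation) to lift the degeneracy.
[Rh(phen)3]^3+: Summing ligand charges against the +3 overall charge gives an oxidation state of +3 for rhodium. Rhodium is a group-9 element; Rh(III) is therefore d⁶. A 4d ion has a large Δₒ and is invariably low-spin. The d⁶ configuration leaves the e_g set evenly filled (or empty) — no strong Jahn–Teller driving force.

[MnI2(acac)2]^-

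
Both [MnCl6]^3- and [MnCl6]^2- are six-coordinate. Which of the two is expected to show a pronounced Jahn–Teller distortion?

[MnCl6]^3-

[MnCl6]^3-: Ligand charges: each chloride is −1. With an overall charge of −3 the manganese centre must be in the +3 oxidation state. Group 7 minus oxidation state 3 gives a d⁴ configuration. Chloride is a weak-field ligand for a first-row metal, so the complex is high-spin. The t₂g³e_g¹ (high-spin) configuration has an unevenly filled e_g set; the Jahn–Teller theorem predicts a tetragonal distortion (typically axial elongation) to lift the degeneracy.
[MnCl6]^2-: Each chloride is −1; balancing the −2 overall charge requires Mn(IV). Manganese is a group-7 element; Mn(IV) is therefore d³. The d³ configuration leaves the e_g set evenly filled (or empty) — no strong Jahn–Teller driving force.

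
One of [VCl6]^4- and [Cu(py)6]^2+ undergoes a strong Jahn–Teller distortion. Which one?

[Cu(py)6]^2+

[VCl6]^4-: Ligand charges: each chloride is −1. With an overall charge of −4 the vanadium centre must be in the +2 oxidation state. Group 5 minus oxidation state 2 gives a d³ configuration. The d³ configuration leaves the e_g set evenly filled (or empty) — no strong Jahn–Teller driving force.
[Cu(py)6]^2+: Summing ligand charges against the +2 overall charge gives an oxidation state of +2 for copper. Cu sits in group 11, so the d-electron count is 11 − 2 = 9. The t₂g⁶e_g³ configuration has an unevenly filled e_g set; the Jahn–Teller theorem predicts a tetragonal distortion (typically axial elongation) to lift the degeneracy.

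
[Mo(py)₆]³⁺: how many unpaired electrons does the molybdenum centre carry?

3 unpaired electrons

Summing ligand charges against the +3 overall charge gives an oxidation state of +3 for molybdenum.
Group 6 minus oxidation state 3 gives a d³ configuration.
In an octahedral field the d³ configuration is t₂g³e_g⁰ (only one arrangement possible), giving 3 unpaired electrons.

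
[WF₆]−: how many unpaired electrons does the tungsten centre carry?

1

Summing ligand charges against the −1 overall charge gives an oxidation state of +5 for tungsten.
Group 6 minus oxidation state 5 gives a d¹ configuration.
In an octahedral field the d¹ configuration is t₂g¹e_g⁰ (only one arrangement possible), giving 1 unpaired electron.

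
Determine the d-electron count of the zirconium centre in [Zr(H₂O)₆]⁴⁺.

Ligand charges: water is neutral. With an overall charge of +4 the zirconium centre must be in the +4 oxidation state.
Zr sits in group 4, so the d-electron count is 4 − 4 = 0.

d0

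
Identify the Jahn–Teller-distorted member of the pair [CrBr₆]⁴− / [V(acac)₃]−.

[CrBr₆]⁴−

[CrBr₆]⁴−: Summing ligand charges against the −4 overall charge gives an oxidation state of +2 for chromium. Chromium is a group-6 element; Cr(II) is therefore d⁴. Bromide is a weak-field ligand for a first-row metal, so the complex is high-spin. The t₂g³e_g¹ (high-spin) configuration has an unevenly filled e_g set; the Jahn–Teller theorem predicts a tetragonal distortion (typically axial elongation) to lift the degeneracy.
[V(acac)₃]−: Ligand charges: each acetylacetonate is −1. With an overall charge of −1 the vanadium centre must be in the +2 oxidation state. Vanadium is a group-5 element; V(II) is therefore d³. The d³ configuration leaves the e_g set evenly filled (or empty) — no strong Jahn–Teller driving force.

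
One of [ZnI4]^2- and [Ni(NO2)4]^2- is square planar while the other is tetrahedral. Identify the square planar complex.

[Ni(NO2)4]^2-

For [ZnI4]^2-: Summing ligand charges against the −2 overall charge gives an oxidation state of +2 for zinc. Zn sits in group 12, so the d-electron count is 12 − 2 = 10. A d¹⁰ ion has no crystal-field stabilisation preference between square planar and tetrahedral, so four ligands adopt the sterically favoured tetrahedral geometry. → tetrahedral.
For [Ni(NO2)4]^2-: Summing ligand charges against the −2 overall charge gives an oxidation state of +2 for nickel. Nickel is a group-10 element; Ni(II) is therefore d⁸. Nitro (N-bound nitrite) is a strong-field ligand (high in the spectrochemical series). A 3d d⁸ ion with strong-field ligands gains enough CFSE to favour square planar over tetrahedral. → square planar.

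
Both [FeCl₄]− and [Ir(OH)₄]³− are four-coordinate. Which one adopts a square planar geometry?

For [FeCl₄]−: Summing ligand charges against the −1 overall charge gives an oxidation state of +3 for iron. Iron is a group-8 element; Fe(III) is therefore d⁵. A high-spin d⁵ ion has zero CFSE in either geometry, so four ligands adopt the sterically favoured tetrahedral geometry. → tetrahedral.
For [Ir(OH)₄]³−: Ligand charges: each hydroxide is −1. With an overall charge of −3 the iridium centre must be in the +1 oxidation state. Iridium is a group-9 element; Ir(I) is therefore d⁸. A 5d d⁸ ion has a large crystal-field splitting; square planar leaves the high-energy d_{x²−y²} orbital empty and maximises CFSE. → square planar.

[Ir(OH)₄]³−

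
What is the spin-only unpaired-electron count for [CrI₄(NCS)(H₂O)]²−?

Summing ligand charges against the −2 overall charge gives an oxidation state of +3 for chromium.
Group 6 minus oxidation state 3 gives a d³ configuration.
In an octahedral field the d³ configuration is t₂g³e_g⁰ (only one arrangement possible), giving 3 unpaired electrons.

3 unpaired electrons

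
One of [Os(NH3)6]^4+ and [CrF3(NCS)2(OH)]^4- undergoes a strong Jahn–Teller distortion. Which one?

[CrF3(NCS)2(OH)]^4-

[Os(NH3)6]^4+: Summing ligand charges against the +4 overall charge gives an oxidation state of +4 for osmium. Group 8 minus oxidation state 4 gives a d⁴ configuration. A 5d ion has a large Δₒ and is invariably low-spin. The d⁴ configuration leaves the e_g set evenly filled (or empty) — no strong Jahn–Teller driving force.
[CrF3(NCS)2(OH)]^4-: Ligand charges: each fluoride is −1; each isothiocyanate is −1; each hydroxide is −1. With an overall charge of −4 the chromium centre must be in the +2 oxidation state. Chromium is a group-6 element; Cr(II) is therefore d⁴. Fluoride, hydroxide, and isothiocyanate are weak-field ligands for a first-row metal, so the complex is high-spin. The t₂g³e_g¹ (high-spin) configuration has an unevenly filled e_g set; the Jahn–Teller theorem predicts a tetragonal distortion (typically axial elongation) to lift the degeneracy.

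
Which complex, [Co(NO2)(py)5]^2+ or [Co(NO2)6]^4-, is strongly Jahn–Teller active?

[Co(NO2)6]^4-

[Co(NO2)(py)5]^2+: Each nitro (N-bound nitrite) is −1; pyridine is neutral; balancing the +2 overall charge requires Co(III). Cobalt is a group-9 element; Co(III) is therefore d⁶. Co(III) has an exceptionally large octahedral splitting and is low-spin with essentially every ligand except fluoride. The d⁶ configuration leaves the e_g set evenly filled (or empty) — no strong Jahn–Teller driving force.
[Co(NO2)6]^4-: Each nitro (N-bound nitrite) is −1; balancing the −4 overall charge requires Co(II). Group 9 minus oxidation state 2 gives a d⁷ configuration. Nitro (N-bound nitrite) is a strong-field ligand (high in the spectrochemical series) for a first-row metal, so the complex is low-spin. The t₂g⁶e_g¹ (low-spin) configuration has an unevenly filled e_g set; the Jahn–Teller theorem predicts a tetragonal distortion (typically axial elongation) to lift the degeneracy.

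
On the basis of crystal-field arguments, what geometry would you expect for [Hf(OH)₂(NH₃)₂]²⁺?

Summing ligand charges against the +2 overall charge gives an oxidation state of +4 for hafnium.
Group 4 minus oxidation state 4 gives a d⁰ configuration.
Coordination number: 4.
A d⁰ ion has no crystal-field stabilisation preference between square planar and tetrahedral, so four ligands adopt the sterically favoured tetrahedral geometry.

tetrahedral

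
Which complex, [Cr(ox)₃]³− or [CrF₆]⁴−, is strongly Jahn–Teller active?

[Cr(ox)₃]³−: Ligand charges: each oxalate is −2. With an overall charge of −3 the chromium centre must be in the +3 oxidation state. Cr sits in group 6, so the d-electron count is 6 − 3 = 3. The d³ configuration leaves the e_g set evenly filled (or empty) — no strong Jahn–Teller driving force.
[CrF₆]⁴−: Summing ligand charges against the −4 overall charge gives an oxidation state of +2 for chromium. Group 6 minus oxidation state 2 gives a d⁴ configuration. Fluoride is a weak-field ligand for a first-row metal, so the complex is high-spin. The t₂g³e_g¹ (high-spin) configuration has an unevenly filled e_g set; the Jahn–Teller theorem predicts a tetragonal distortion (typically axial elongation) to lift the degeneracy.

[CrF₆]⁴−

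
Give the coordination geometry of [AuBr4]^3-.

Ligand charges: each bromide is −1. With an overall charge of −3 the gold centre must be in the +1 oxidation state.
Au sits in group 11, so the d-electron count is 11 − 1 = 10.
With 4 monodentate ligands the coordination number is 4.
A d¹⁰ ion has no crystal-field stabilisation preference between square planar and tetrahedral, so four ligands adopt the sterically favoured tetrahedral geometry.

tetrahedral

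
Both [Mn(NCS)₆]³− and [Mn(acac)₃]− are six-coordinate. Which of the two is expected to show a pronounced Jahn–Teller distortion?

[Mn(NCS)₆]³−: Ligand charges: each isothiocyanate is −1. With an overall charge of −3 the manganese centre must be in the +3 oxidation state. Group 7 minus oxidation state 3 gives a d⁴ configuration. Isothiocyanate is a weak-field ligand for a first-row metal, so the complex is high-spin. The t₂g³e_g¹ (high-spin) configuration has an unevenly filled e_g set; the Jahn–Teller theorem predicts a tetragonal distortion (typically axial elongation) to lift the degeneracy.
[Mn(acac)₃]−: Summing ligand charges against the −1 overall charge gives an oxidation state of +2 for manganese. Group 7 minus oxidation state 2 gives a d⁵ configuration. Acetylacetonate is a weak-field ligand for a first-row metal, so the complex is high-spin. The d⁵ configuration leaves the e_g set evenly filled (or empty) — no strong Jahn–Teller driving force.

[Mn(NCS)₆]³−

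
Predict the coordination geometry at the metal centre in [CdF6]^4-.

Each fluoride is −1; balancing the −4 overall charge requires Cd(II).
Group 12 minus oxidation state 2 gives a d¹⁰ configuration.
With 6 monodentate ligands the coordination number is 6.
Six donors around a single metal centre give an octahedral coordination sphere.

octahedral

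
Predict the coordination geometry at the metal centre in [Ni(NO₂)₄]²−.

Each nitro (N-bound nitrite) is −1; balancing the −2 overall charge requires Ni(II).
Ni sits in group 10, so the d-electron count is 10 − 2 = 8.
With 4 monodentate ligands the coordination number is 4.
Nitro (N-bound nitrite) is a strong-field ligand (high in the spectrochemical series).
A 3d d⁸ ion with strong-field ligands gains enough CFSE to favour square planar over tetrahedral.

square planar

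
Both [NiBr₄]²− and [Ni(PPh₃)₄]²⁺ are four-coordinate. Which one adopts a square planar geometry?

For [NiBr₄]²−: Summing ligand charges against the −2 overall charge gives an oxidation state of +2 for nickel. Nickel is a group-10 element; Ni(II) is therefore d⁸. Bromide is a weak-field ligand. With weak-field ligands the CFSE gain from square planar is small, so a 3d d⁸ ion takes the sterically preferred tetrahedral geometry. → tetrahedral.
For [Ni(PPh₃)₄]²⁺: Summing ligand charges against the +2 overall charge gives an oxidation state of +2 for nickel. Group 10 minus oxidation state 2 gives a d⁸ configuration. Triphenylphosphine is a strong-field ligand (high in the spectrochemical series). A 3d d⁸ ion with strong-field ligands gains enough CFSE to favour square planar over tetrahedral. → square planar.

[Ni(PPh₃)₄]²⁺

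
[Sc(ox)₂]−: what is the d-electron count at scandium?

d0

Each oxalate is −2; balancing the −1 overall charge requires Sc(III).
Sc sits in group 3, so the d-electron count is 3 − 3 = 0.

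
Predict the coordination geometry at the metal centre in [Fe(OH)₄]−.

tetrahedral

Each hydroxide is −1; balancing the −1 overall charge requires Fe(III).
Iron is a group-8 element; Fe(III) is therefore d⁵.
With 4 monodentate ligands the coordination number is 4.
Hydroxide is a weak-field ligand.
A high-spin d⁵ ion has zero CFSE in either geometry, so four ligands adopt the sterically favoured tetrahedral geometry.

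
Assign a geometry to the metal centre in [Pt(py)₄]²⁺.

square planar

Summing ligand charges against the +2 overall charge gives an oxidation state of +2 for platinum.
Group 10 minus oxidation state 2 gives a d⁸ configuration.
Coordination number: 4.
A 5d d⁸ ion has a large crystal-field splitting; square planar leaves the high-energy d_{x²−y²} orbital empty and maximises CFSE.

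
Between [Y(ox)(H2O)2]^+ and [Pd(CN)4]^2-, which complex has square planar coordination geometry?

[Pd(CN)4]^2-

For [Y(ox)(H2O)2]^+: Summing ligand charges against the +1 overall charge gives an oxidation state of +3 for yttrium. Yttrium is a group-3 element; Y(III) is therefore d⁰. A d⁰ ion has no crystal-field stabilisation preference between square planar and tetrahedral, so four ligands adopt the sterically favoured tetrahedral geometry. → tetrahedral.
For [Pd(CN)4]^2-: Summing ligand charges against the −2 overall charge gives an oxidation state of +2 for palladium. Group 10 minus oxidation state 2 gives a d⁸ configuration. A 4d d⁸ ion has a large crystal-field splitting; square planar leaves the high-energy d_{x²−y²} orbital empty and maximises CFSE. → square planar.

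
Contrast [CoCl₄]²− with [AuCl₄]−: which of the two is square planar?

For [CoCl₄]²−: Summing ligand charges against the −2 overall charge gives an oxidation state of +2 for cobalt. Group 9 minus oxidation state 2 gives a d⁷ configuration. For a high-spin 3d d⁷ ion with weak-field ligands the small Δₜ gives little square-planar CFSE advantage, so four ligands adopt the sterically favoured tetrahedral geometry. → tetrahedral.
For [AuCl₄]−: Each chloride is −1; balancing the −1 overall charge requires Au(III). Gold is a group-11 element; Au(III) is therefore d⁸. A 5d d⁸ ion has a large crystal-field splitting; square planar leaves the high-energy d_{x²−y²} orbital empty and maximises CFSE. → square planar.

[AuCl₄]−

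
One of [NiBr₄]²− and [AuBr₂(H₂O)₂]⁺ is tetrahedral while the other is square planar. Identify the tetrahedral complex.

[NiBr₄]²−

For [NiBr₄]²−: Summing ligand charges against the −2 overall charge gives an oxidation state of +2 for nickel. Group 10 minus oxidation state 2 gives a d⁸ configuration. Bromide is a weak-field ligand. With weak-field ligands the CFSE gain from square planar is small, so a 3d d⁸ ion takes the sterically preferred tetrahedral geometry. → tetrahedral.
For [AuBr₂(H₂O)₂]⁺: Ligand charges: each bromide is −1; water is neutral. With an overall charge of +1 the gold centre must be in the +3 oxidation state. Au sits in group 11, so the d-electron count is 11 − 3 = 8. A 5d d⁸ ion has a large crystal-field splitting; square planar leaves the high-energy d_{x²−y²} orbital empty and maximises CFSE. → square planar.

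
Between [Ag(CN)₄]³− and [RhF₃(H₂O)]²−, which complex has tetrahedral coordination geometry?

For [Ag(CN)₄]³−: Ligand charges: each cyanide is −1. With an overall charge of −3 the silver centre must be in the +1 oxidation state. Silver is a group-11 element; Ag(I) is therefore d¹⁰. A d¹⁰ ion has no crystal-field stabilisation preference between square planar and tetrahedral, so four ligands adopt the sterically favoured tetrahedral geometry. → tetrahedral.
For [RhF₃(H₂O)]²−: Summing ligand charges against the −2 overall charge gives an oxidation state of +1 for rhodium. Rh sits in group 9, so the d-electron count is 9 − 1 = 8. A 4d d⁸ ion has a large crystal-field splitting; square planar leaves the high-energy d_{x²−y²} orbital empty and maximises CFSE. → square planar.

[Ag(CN)₄]³−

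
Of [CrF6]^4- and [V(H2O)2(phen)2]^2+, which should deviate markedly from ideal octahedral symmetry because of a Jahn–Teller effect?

[CrF6]^4-

[CrF6]^4-: Ligand charges: each fluoride is −1. With an overall charge of −4 the chromium centre must be in the +2 oxidation state. Cr sits in group 6, so the d-electron count is 6 − 2 = 4. Fluoride is a weak-field ligand for a first-row metal, so the complex is high-spin. The t₂g³e_g¹ (high-spin) configuration has an unevenly filled e_g set; the Jahn–Teller theorem predicts a tetragonal distortion (typically axial elongation) to lift the degeneracy.
[V(H2O)2(phen)2]^2+: Summing ligand charges against the +2 overall charge gives an oxidation state of +2 for vanadium. Group 5 minus oxidation state 2 gives a d³ configuration. The d³ configuration leaves the e_g set evenly filled (or empty) — no strong Jahn–Teller driving force.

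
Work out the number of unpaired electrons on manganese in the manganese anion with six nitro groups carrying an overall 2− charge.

3

Each nitro (N-bound nitrite) is −1; balancing the −2 overall charge requires Mn(IV).
Manganese is a group-7 element; Mn(IV) is therefore d³.
In an octahedral field the d³ configuration is t₂g³e_g⁰ (only one arrangement possible), giving 3 unpaired electrons.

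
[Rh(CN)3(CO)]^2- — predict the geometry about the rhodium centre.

square planar

Summing ligand charges against the −2 overall charge gives an oxidation state of +1 for rhodium.
Rhodium is a group-9 element; Rh(I) is therefore d⁸.
With 4 monodentate ligands the coordination number is 4.
A 4d d⁸ ion has a large crystal-field splitting; square planar leaves the high-energy d_{x²−y²} orbital empty and maximises CFSE.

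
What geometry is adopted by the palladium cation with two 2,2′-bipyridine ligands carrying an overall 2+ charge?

square planar

2,2′-bipyridine is neutral; balancing the +2 overall charge requires Pd(II).
Pd sits in group 10, so the d-electron count is 10 − 2 = 8.
Counting donor atoms: 2×2,2′-bipyridine (bidentate) → 4 donors. Coordination number = 4.
A 4d d⁸ ion has a large crystal-field splitting; square planar leaves the high-energy d_{x²−y²} orbital empty and maximises CFSE.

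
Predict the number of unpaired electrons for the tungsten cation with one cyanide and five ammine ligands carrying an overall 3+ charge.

Summing ligand charges against the +3 overall charge gives an oxidation state of +4 for tungsten.
Tungsten is a group-6 element; W(IV) is therefore d².
In an octahedral field the d² configuration is t₂g²e_g⁰ (only one arrangement possible), giving 2 unpaired electrons.

2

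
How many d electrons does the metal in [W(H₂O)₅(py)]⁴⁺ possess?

Water is neutral; pyridine is neutral; balancing the +4 overall charge requires W(IV).
W sits in group 6, so the d-electron count is 6 − 4 = 2.

d2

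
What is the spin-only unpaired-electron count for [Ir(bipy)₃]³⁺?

0 unpaired electrons

Summing ligand charges against the +3 overall charge gives an oxidation state of +3 for iridium.
Iridium is a group-9 element; Ir(III) is therefore d⁶.
Counting donor atoms: 3×2,2′-bipyridine (bidentate) → 6 donors. Coordination number = 6.
The spin state decides the count: a 5d ion has a large Δₒ and is invariably low-spin.
An octahedral low-spin d⁶ ion is t₂g⁶e_g⁰, giving 0 unpaired electrons.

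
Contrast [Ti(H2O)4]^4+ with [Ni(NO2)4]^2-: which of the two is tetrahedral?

For [Ti(H2O)4]^4+: Summing ligand charges against the +4 overall charge gives an oxidation state of +4 for titanium. Group 4 minus oxidation state 4 gives a d⁰ configuration. A d⁰ ion has no crystal-field stabilisation preference between square planar and tetrahedral, so four ligands adopt the sterically favoured tetrahedral geometry. → tetrahedral.
For [Ni(NO2)4]^2-: Ligand charges: each nitro (N-bound nitrite) is −1. With an overall charge of −2 the nickel centre must be in the +2 oxidation state. Ni sits in group 10, so the d-electron count is 10 − 2 = 8. Nitro (N-bound nitrite) is a strong-field ligand (high in the spectrochemical series). A 3d d⁸ ion with strong-field ligands gains enough CFSE to favour square planar over tetrahedral. → square planar.

[Ti(H2O)4]^4+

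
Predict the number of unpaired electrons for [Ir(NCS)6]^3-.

Ligand charges: each isothiocyanate is −1. With an overall charge of −3 the iridium centre must be in the +3 oxidation state.
Ir sits in group 9, so the d-electron count is 9 − 3 = 6.
The spin state decides the count: a 5d ion has a large Δₒ and is invariably low-spin.
An octahedral low-spin d⁶ ion is t₂g⁶e_g⁰, giving 0 unpaired electrons.

0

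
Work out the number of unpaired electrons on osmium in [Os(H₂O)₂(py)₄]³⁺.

1

Summing ligand charges against the +3 overall charge gives an oxidation state of +3 for osmium.
Osmium is a group-8 element; Os(III) is therefore d⁵.
The spin state decides the count: a 5d ion has a large Δₒ and is invariably low-spin.
An octahedral low-spin d⁵ ion is t₂g⁵e_g⁰, giving 1 unpaired electron.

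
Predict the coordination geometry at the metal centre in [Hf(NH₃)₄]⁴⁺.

Summing ligand charges against the +4 overall charge gives an oxidation state of +4 for hafnium.
Hafnium is a group-4 element; Hf(IV) is therefore d⁰.
With 4 monodentate ligands the coordination number is 4.
A d⁰ ion has no crystal-field stabilisation preference between square planar and tetrahedral, so four ligands adopt the sterically favoured tetrahedral geometry.

tetrahedral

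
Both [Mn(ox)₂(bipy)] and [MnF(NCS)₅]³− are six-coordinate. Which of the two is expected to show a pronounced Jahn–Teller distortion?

[Mn(ox)₂(bipy)]: Ligand charges: each oxalate is −2; 2,2′-bipyridine is neutral. With an overall charge of 0 the manganese centre must be in the +4 oxidation state. Group 7 minus oxidation state 4 gives a d³ configuration. The d³ configuration leaves the e_g set evenly filled (or empty) — no strong Jahn–Teller driving force.
[MnF(NCS)₅]³−: Each fluoride is −1; each isothiocyanate is −1; balancing the −3 overall charge requires Mn(III). Manganese is a group-7 element; Mn(III) is therefore d⁴. Fluoride and isothiocyanate are weak-field ligands for a first-row metal, so the complex is high-spin. The t₂g³e_g¹ (high-spin) configuration has an unevenly filled e_g set; the Jahn–Teller theorem predicts a tetragonal distortion (typically axial elongation) to lift the degeneracy.

[MnF(NCS)₅]³−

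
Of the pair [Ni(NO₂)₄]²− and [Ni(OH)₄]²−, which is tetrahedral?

[Ni(OH)₄]²−

For [Ni(NO₂)₄]²−: Ligand charges: each nitro (N-bound nitrite) is −1. With an overall charge of −2 the nickel centre must be in the +2 oxidation state. Nickel is a group-10 element; Ni(II) is therefore d⁸. Nitro (N-bound nitrite) is a strong-field ligand (high in the spectrochemical series). A 3d d⁸ ion with strong-field ligands gains enough CFSE to favour square planar over tetrahedral. → square planar.
For [Ni(OH)₄]²−: Ligand charges: each hydroxide is −1. With an overall charge of −2 the nickel centre must be in the +2 oxidation state. Group 10 minus oxidation state 2 gives a d⁸ configuration. Hydroxide is a weak-field ligand. With weak-field ligands the CFSE gain from square planar is small, so a 3d d⁸ ion takes the sterically preferred tetrahedral geometry. → tetrahedral.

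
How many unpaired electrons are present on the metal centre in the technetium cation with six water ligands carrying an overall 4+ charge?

Ligand charges: water is neutral. With an overall charge of +4 the technetium centre must be in the +4 oxidation state.
Group 7 minus oxidation state 4 gives a d³ configuration.
In an octahedral field the d³ configuration is t₂g³e_g⁰ (only one arrangement possible), giving 3 unpaired electrons.

3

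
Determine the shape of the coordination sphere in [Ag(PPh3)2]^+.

linear

Ligand charges: triphenylphosphine is neutral. With an overall charge of +1 the silver centre must be in the +1 oxidation state.
Group 11 minus oxidation state 1 gives a d¹⁰ configuration.
With 2 monodentate ligands the coordination number is 2.
A d¹⁰ ion with only two ligands adopts a linear arrangement (sp hybridisation; no CFSE preference).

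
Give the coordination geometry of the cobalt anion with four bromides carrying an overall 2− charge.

tetrahedral

Ligand charges: each bromide is −1. With an overall charge of −2 the cobalt centre must be in the +2 oxidation state.
Co sits in group 9, so the d-electron count is 9 − 2 = 7.
With 4 monodentate ligands the coordination number is 4.
Bromide is a weak-field ligand.
For a high-spin 3d d⁷ ion with weak-field ligands the small Δₜ gives little square-planar CFSE advantage, so four ligands adopt the sterically favoured tetrahedral geometry.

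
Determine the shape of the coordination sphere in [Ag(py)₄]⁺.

tetrahedral

Pyridine is neutral; balancing the +1 overall charge requires Ag(I).
Group 11 minus oxidation state 1 gives a d¹⁰ configuration.
With 4 monodentate ligands the coordination number is 4.
A d¹⁰ ion has no crystal-field stabilisation preference between square planar and tetrahedral, so four ligands adopt the sterically favoured tetrahedral geometry.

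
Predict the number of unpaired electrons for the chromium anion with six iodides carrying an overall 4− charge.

Summing ligand charges against the −4 overall charge gives an oxidation state of +2 for chromium.
Cr sits in group 6, so the d-electron count is 6 − 2 = 4.
The spin state decides the count: Iodide is a weak-field ligand for a first-row metal, so the complex is high-spin.
An octahedral high-spin d⁴ ion is t₂g³e_g¹, giving 4 unpaired electrons.

4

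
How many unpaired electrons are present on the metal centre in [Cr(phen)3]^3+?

Summing ligand charges against the +3 overall charge gives an oxidation state of +3 for chromium.
Group 6 minus oxidation state 3 gives a d³ configuration.
Counting donor atoms: 3×1,10-phenanthroline (bidentate) → 6 donors. Coordination number = 6.
In an octahedral field the d³ configuration is t₂g³e_g⁰ (only one arrangement possible), giving 3 unpaired electrons.

3 unpaired electrons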